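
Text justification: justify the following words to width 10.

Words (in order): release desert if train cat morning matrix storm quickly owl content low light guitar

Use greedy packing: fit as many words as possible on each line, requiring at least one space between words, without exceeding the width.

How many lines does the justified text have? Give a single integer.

Answer: 11

Derivation:
Line 1: ['release'] (min_width=7, slack=3)
Line 2: ['desert', 'if'] (min_width=9, slack=1)
Line 3: ['train', 'cat'] (min_width=9, slack=1)
Line 4: ['morning'] (min_width=7, slack=3)
Line 5: ['matrix'] (min_width=6, slack=4)
Line 6: ['storm'] (min_width=5, slack=5)
Line 7: ['quickly'] (min_width=7, slack=3)
Line 8: ['owl'] (min_width=3, slack=7)
Line 9: ['content'] (min_width=7, slack=3)
Line 10: ['low', 'light'] (min_width=9, slack=1)
Line 11: ['guitar'] (min_width=6, slack=4)
Total lines: 11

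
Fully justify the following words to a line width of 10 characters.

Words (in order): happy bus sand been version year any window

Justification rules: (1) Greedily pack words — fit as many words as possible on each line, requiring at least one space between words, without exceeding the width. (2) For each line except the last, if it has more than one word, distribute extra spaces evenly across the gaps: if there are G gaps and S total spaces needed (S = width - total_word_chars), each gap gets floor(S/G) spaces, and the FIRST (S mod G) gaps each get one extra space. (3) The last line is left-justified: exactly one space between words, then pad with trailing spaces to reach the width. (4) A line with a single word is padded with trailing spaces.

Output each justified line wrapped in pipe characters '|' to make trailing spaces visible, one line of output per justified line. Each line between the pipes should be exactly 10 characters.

Answer: |happy  bus|
|sand  been|
|version   |
|year   any|
|window    |

Derivation:
Line 1: ['happy', 'bus'] (min_width=9, slack=1)
Line 2: ['sand', 'been'] (min_width=9, slack=1)
Line 3: ['version'] (min_width=7, slack=3)
Line 4: ['year', 'any'] (min_width=8, slack=2)
Line 5: ['window'] (min_width=6, slack=4)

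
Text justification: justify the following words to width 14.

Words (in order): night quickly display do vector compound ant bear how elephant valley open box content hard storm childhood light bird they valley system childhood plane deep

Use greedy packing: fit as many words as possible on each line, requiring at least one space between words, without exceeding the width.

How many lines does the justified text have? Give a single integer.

Line 1: ['night', 'quickly'] (min_width=13, slack=1)
Line 2: ['display', 'do'] (min_width=10, slack=4)
Line 3: ['vector'] (min_width=6, slack=8)
Line 4: ['compound', 'ant'] (min_width=12, slack=2)
Line 5: ['bear', 'how'] (min_width=8, slack=6)
Line 6: ['elephant'] (min_width=8, slack=6)
Line 7: ['valley', 'open'] (min_width=11, slack=3)
Line 8: ['box', 'content'] (min_width=11, slack=3)
Line 9: ['hard', 'storm'] (min_width=10, slack=4)
Line 10: ['childhood'] (min_width=9, slack=5)
Line 11: ['light', 'bird'] (min_width=10, slack=4)
Line 12: ['they', 'valley'] (min_width=11, slack=3)
Line 13: ['system'] (min_width=6, slack=8)
Line 14: ['childhood'] (min_width=9, slack=5)
Line 15: ['plane', 'deep'] (min_width=10, slack=4)
Total lines: 15

Answer: 15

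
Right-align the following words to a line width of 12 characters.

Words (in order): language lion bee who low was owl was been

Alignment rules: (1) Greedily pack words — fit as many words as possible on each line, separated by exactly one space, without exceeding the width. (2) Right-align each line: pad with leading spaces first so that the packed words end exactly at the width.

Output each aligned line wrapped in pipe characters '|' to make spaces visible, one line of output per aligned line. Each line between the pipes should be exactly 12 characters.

Answer: |    language|
|lion bee who|
| low was owl|
|    was been|

Derivation:
Line 1: ['language'] (min_width=8, slack=4)
Line 2: ['lion', 'bee', 'who'] (min_width=12, slack=0)
Line 3: ['low', 'was', 'owl'] (min_width=11, slack=1)
Line 4: ['was', 'been'] (min_width=8, slack=4)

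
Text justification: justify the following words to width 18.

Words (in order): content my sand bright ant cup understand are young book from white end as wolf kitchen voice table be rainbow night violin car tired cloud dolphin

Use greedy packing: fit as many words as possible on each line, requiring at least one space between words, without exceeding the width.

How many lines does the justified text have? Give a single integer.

Line 1: ['content', 'my', 'sand'] (min_width=15, slack=3)
Line 2: ['bright', 'ant', 'cup'] (min_width=14, slack=4)
Line 3: ['understand', 'are'] (min_width=14, slack=4)
Line 4: ['young', 'book', 'from'] (min_width=15, slack=3)
Line 5: ['white', 'end', 'as', 'wolf'] (min_width=17, slack=1)
Line 6: ['kitchen', 'voice'] (min_width=13, slack=5)
Line 7: ['table', 'be', 'rainbow'] (min_width=16, slack=2)
Line 8: ['night', 'violin', 'car'] (min_width=16, slack=2)
Line 9: ['tired', 'cloud'] (min_width=11, slack=7)
Line 10: ['dolphin'] (min_width=7, slack=11)
Total lines: 10

Answer: 10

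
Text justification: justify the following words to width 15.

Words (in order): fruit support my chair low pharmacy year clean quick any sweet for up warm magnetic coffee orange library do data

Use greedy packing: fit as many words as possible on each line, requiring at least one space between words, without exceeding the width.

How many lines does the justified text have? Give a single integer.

Line 1: ['fruit', 'support'] (min_width=13, slack=2)
Line 2: ['my', 'chair', 'low'] (min_width=12, slack=3)
Line 3: ['pharmacy', 'year'] (min_width=13, slack=2)
Line 4: ['clean', 'quick', 'any'] (min_width=15, slack=0)
Line 5: ['sweet', 'for', 'up'] (min_width=12, slack=3)
Line 6: ['warm', 'magnetic'] (min_width=13, slack=2)
Line 7: ['coffee', 'orange'] (min_width=13, slack=2)
Line 8: ['library', 'do', 'data'] (min_width=15, slack=0)
Total lines: 8

Answer: 8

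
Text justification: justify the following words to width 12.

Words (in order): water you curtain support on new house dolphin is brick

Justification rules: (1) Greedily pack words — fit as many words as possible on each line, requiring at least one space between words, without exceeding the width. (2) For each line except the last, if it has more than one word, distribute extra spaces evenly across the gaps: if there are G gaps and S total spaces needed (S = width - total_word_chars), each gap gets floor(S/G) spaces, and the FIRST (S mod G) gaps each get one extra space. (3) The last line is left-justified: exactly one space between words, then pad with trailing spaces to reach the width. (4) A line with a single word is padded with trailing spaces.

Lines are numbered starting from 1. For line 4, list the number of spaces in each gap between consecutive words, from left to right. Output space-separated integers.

Line 1: ['water', 'you'] (min_width=9, slack=3)
Line 2: ['curtain'] (min_width=7, slack=5)
Line 3: ['support', 'on'] (min_width=10, slack=2)
Line 4: ['new', 'house'] (min_width=9, slack=3)
Line 5: ['dolphin', 'is'] (min_width=10, slack=2)
Line 6: ['brick'] (min_width=5, slack=7)

Answer: 4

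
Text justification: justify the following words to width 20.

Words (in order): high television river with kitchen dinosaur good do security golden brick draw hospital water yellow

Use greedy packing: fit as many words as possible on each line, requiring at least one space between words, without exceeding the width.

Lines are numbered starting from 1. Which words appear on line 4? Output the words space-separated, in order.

Line 1: ['high', 'television'] (min_width=15, slack=5)
Line 2: ['river', 'with', 'kitchen'] (min_width=18, slack=2)
Line 3: ['dinosaur', 'good', 'do'] (min_width=16, slack=4)
Line 4: ['security', 'golden'] (min_width=15, slack=5)
Line 5: ['brick', 'draw', 'hospital'] (min_width=19, slack=1)
Line 6: ['water', 'yellow'] (min_width=12, slack=8)

Answer: security golden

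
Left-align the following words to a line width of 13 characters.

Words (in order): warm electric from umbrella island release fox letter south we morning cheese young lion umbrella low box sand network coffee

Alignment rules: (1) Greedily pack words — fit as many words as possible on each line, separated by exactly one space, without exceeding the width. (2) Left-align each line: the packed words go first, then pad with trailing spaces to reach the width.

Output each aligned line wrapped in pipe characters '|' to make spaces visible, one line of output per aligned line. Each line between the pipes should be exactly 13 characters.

Answer: |warm electric|
|from umbrella|
|island       |
|release fox  |
|letter south |
|we morning   |
|cheese young |
|lion umbrella|
|low box sand |
|network      |
|coffee       |

Derivation:
Line 1: ['warm', 'electric'] (min_width=13, slack=0)
Line 2: ['from', 'umbrella'] (min_width=13, slack=0)
Line 3: ['island'] (min_width=6, slack=7)
Line 4: ['release', 'fox'] (min_width=11, slack=2)
Line 5: ['letter', 'south'] (min_width=12, slack=1)
Line 6: ['we', 'morning'] (min_width=10, slack=3)
Line 7: ['cheese', 'young'] (min_width=12, slack=1)
Line 8: ['lion', 'umbrella'] (min_width=13, slack=0)
Line 9: ['low', 'box', 'sand'] (min_width=12, slack=1)
Line 10: ['network'] (min_width=7, slack=6)
Line 11: ['coffee'] (min_width=6, slack=7)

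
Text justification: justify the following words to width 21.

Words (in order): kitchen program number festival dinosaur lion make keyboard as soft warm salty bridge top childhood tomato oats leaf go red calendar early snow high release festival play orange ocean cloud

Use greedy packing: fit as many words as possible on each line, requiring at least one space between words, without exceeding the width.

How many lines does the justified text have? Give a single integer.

Answer: 10

Derivation:
Line 1: ['kitchen', 'program'] (min_width=15, slack=6)
Line 2: ['number', 'festival'] (min_width=15, slack=6)
Line 3: ['dinosaur', 'lion', 'make'] (min_width=18, slack=3)
Line 4: ['keyboard', 'as', 'soft', 'warm'] (min_width=21, slack=0)
Line 5: ['salty', 'bridge', 'top'] (min_width=16, slack=5)
Line 6: ['childhood', 'tomato', 'oats'] (min_width=21, slack=0)
Line 7: ['leaf', 'go', 'red', 'calendar'] (min_width=20, slack=1)
Line 8: ['early', 'snow', 'high'] (min_width=15, slack=6)
Line 9: ['release', 'festival', 'play'] (min_width=21, slack=0)
Line 10: ['orange', 'ocean', 'cloud'] (min_width=18, slack=3)
Total lines: 10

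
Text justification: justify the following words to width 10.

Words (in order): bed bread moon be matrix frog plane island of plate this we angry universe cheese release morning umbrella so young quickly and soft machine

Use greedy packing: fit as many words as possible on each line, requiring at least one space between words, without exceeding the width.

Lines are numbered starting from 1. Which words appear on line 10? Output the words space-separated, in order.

Answer: release

Derivation:
Line 1: ['bed', 'bread'] (min_width=9, slack=1)
Line 2: ['moon', 'be'] (min_width=7, slack=3)
Line 3: ['matrix'] (min_width=6, slack=4)
Line 4: ['frog', 'plane'] (min_width=10, slack=0)
Line 5: ['island', 'of'] (min_width=9, slack=1)
Line 6: ['plate', 'this'] (min_width=10, slack=0)
Line 7: ['we', 'angry'] (min_width=8, slack=2)
Line 8: ['universe'] (min_width=8, slack=2)
Line 9: ['cheese'] (min_width=6, slack=4)
Line 10: ['release'] (min_width=7, slack=3)
Line 11: ['morning'] (min_width=7, slack=3)
Line 12: ['umbrella'] (min_width=8, slack=2)
Line 13: ['so', 'young'] (min_width=8, slack=2)
Line 14: ['quickly'] (min_width=7, slack=3)
Line 15: ['and', 'soft'] (min_width=8, slack=2)
Line 16: ['machine'] (min_width=7, slack=3)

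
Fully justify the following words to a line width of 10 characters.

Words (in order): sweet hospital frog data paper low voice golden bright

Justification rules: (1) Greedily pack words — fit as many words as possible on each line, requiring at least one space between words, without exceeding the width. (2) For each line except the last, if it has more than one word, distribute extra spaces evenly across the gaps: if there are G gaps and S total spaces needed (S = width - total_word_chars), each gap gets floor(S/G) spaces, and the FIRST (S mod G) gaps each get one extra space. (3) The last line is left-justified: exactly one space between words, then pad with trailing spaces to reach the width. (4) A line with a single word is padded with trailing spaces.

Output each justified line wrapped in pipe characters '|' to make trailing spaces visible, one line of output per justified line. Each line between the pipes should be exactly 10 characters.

Line 1: ['sweet'] (min_width=5, slack=5)
Line 2: ['hospital'] (min_width=8, slack=2)
Line 3: ['frog', 'data'] (min_width=9, slack=1)
Line 4: ['paper', 'low'] (min_width=9, slack=1)
Line 5: ['voice'] (min_width=5, slack=5)
Line 6: ['golden'] (min_width=6, slack=4)
Line 7: ['bright'] (min_width=6, slack=4)

Answer: |sweet     |
|hospital  |
|frog  data|
|paper  low|
|voice     |
|golden    |
|bright    |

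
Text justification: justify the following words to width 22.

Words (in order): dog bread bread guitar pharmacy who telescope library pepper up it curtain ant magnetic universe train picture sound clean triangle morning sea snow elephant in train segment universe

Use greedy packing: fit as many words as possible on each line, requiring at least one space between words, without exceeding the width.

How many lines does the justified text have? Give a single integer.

Answer: 9

Derivation:
Line 1: ['dog', 'bread', 'bread', 'guitar'] (min_width=22, slack=0)
Line 2: ['pharmacy', 'who', 'telescope'] (min_width=22, slack=0)
Line 3: ['library', 'pepper', 'up', 'it'] (min_width=20, slack=2)
Line 4: ['curtain', 'ant', 'magnetic'] (min_width=20, slack=2)
Line 5: ['universe', 'train', 'picture'] (min_width=22, slack=0)
Line 6: ['sound', 'clean', 'triangle'] (min_width=20, slack=2)
Line 7: ['morning', 'sea', 'snow'] (min_width=16, slack=6)
Line 8: ['elephant', 'in', 'train'] (min_width=17, slack=5)
Line 9: ['segment', 'universe'] (min_width=16, slack=6)
Total lines: 9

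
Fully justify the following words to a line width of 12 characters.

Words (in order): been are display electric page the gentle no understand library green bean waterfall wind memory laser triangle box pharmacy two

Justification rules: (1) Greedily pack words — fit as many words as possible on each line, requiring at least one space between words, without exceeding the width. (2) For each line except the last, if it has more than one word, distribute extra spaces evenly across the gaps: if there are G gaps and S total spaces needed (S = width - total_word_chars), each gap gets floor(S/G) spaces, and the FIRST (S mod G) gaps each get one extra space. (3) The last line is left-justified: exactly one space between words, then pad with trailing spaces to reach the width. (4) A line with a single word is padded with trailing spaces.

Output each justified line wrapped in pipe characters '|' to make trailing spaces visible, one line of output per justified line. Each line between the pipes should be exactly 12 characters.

Line 1: ['been', 'are'] (min_width=8, slack=4)
Line 2: ['display'] (min_width=7, slack=5)
Line 3: ['electric'] (min_width=8, slack=4)
Line 4: ['page', 'the'] (min_width=8, slack=4)
Line 5: ['gentle', 'no'] (min_width=9, slack=3)
Line 6: ['understand'] (min_width=10, slack=2)
Line 7: ['library'] (min_width=7, slack=5)
Line 8: ['green', 'bean'] (min_width=10, slack=2)
Line 9: ['waterfall'] (min_width=9, slack=3)
Line 10: ['wind', 'memory'] (min_width=11, slack=1)
Line 11: ['laser'] (min_width=5, slack=7)
Line 12: ['triangle', 'box'] (min_width=12, slack=0)
Line 13: ['pharmacy', 'two'] (min_width=12, slack=0)

Answer: |been     are|
|display     |
|electric    |
|page     the|
|gentle    no|
|understand  |
|library     |
|green   bean|
|waterfall   |
|wind  memory|
|laser       |
|triangle box|
|pharmacy two|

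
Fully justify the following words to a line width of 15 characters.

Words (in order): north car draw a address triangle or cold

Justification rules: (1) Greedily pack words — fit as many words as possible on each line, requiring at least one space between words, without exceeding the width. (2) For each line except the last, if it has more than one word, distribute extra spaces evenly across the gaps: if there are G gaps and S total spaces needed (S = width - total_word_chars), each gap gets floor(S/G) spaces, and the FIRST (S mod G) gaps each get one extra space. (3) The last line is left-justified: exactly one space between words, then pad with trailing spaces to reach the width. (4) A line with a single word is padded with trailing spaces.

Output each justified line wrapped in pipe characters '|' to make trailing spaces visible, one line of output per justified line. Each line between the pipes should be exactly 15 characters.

Line 1: ['north', 'car', 'draw'] (min_width=14, slack=1)
Line 2: ['a', 'address'] (min_width=9, slack=6)
Line 3: ['triangle', 'or'] (min_width=11, slack=4)
Line 4: ['cold'] (min_width=4, slack=11)

Answer: |north  car draw|
|a       address|
|triangle     or|
|cold           |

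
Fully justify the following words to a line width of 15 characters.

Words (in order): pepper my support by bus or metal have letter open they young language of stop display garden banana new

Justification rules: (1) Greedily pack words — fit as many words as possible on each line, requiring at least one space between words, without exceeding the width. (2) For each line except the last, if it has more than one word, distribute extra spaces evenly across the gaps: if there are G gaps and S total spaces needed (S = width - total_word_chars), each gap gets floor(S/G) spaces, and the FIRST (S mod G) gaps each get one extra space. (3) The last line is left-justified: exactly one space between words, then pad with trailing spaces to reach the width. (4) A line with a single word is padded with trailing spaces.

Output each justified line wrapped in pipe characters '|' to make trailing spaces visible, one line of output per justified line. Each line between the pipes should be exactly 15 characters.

Line 1: ['pepper', 'my'] (min_width=9, slack=6)
Line 2: ['support', 'by', 'bus'] (min_width=14, slack=1)
Line 3: ['or', 'metal', 'have'] (min_width=13, slack=2)
Line 4: ['letter', 'open'] (min_width=11, slack=4)
Line 5: ['they', 'young'] (min_width=10, slack=5)
Line 6: ['language', 'of'] (min_width=11, slack=4)
Line 7: ['stop', 'display'] (min_width=12, slack=3)
Line 8: ['garden', 'banana'] (min_width=13, slack=2)
Line 9: ['new'] (min_width=3, slack=12)

Answer: |pepper       my|
|support  by bus|
|or  metal  have|
|letter     open|
|they      young|
|language     of|
|stop    display|
|garden   banana|
|new            |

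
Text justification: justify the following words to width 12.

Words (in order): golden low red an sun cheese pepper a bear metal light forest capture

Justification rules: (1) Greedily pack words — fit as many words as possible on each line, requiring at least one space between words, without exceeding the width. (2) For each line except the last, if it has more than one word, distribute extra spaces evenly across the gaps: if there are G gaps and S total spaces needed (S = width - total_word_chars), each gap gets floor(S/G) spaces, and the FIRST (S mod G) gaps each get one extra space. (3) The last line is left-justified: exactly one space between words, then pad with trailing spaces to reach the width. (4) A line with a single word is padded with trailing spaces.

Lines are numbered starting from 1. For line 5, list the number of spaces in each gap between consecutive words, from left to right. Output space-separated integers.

Answer: 3

Derivation:
Line 1: ['golden', 'low'] (min_width=10, slack=2)
Line 2: ['red', 'an', 'sun'] (min_width=10, slack=2)
Line 3: ['cheese'] (min_width=6, slack=6)
Line 4: ['pepper', 'a'] (min_width=8, slack=4)
Line 5: ['bear', 'metal'] (min_width=10, slack=2)
Line 6: ['light', 'forest'] (min_width=12, slack=0)
Line 7: ['capture'] (min_width=7, slack=5)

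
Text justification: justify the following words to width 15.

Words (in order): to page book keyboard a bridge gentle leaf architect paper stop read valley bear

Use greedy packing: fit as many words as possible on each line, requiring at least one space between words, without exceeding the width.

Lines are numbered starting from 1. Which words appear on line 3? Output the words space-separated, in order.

Line 1: ['to', 'page', 'book'] (min_width=12, slack=3)
Line 2: ['keyboard', 'a'] (min_width=10, slack=5)
Line 3: ['bridge', 'gentle'] (min_width=13, slack=2)
Line 4: ['leaf', 'architect'] (min_width=14, slack=1)
Line 5: ['paper', 'stop', 'read'] (min_width=15, slack=0)
Line 6: ['valley', 'bear'] (min_width=11, slack=4)

Answer: bridge gentle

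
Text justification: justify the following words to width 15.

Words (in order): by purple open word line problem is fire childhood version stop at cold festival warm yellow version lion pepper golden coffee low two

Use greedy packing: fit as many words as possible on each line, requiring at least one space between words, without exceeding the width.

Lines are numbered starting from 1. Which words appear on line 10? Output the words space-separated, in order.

Answer: coffee low two

Derivation:
Line 1: ['by', 'purple', 'open'] (min_width=14, slack=1)
Line 2: ['word', 'line'] (min_width=9, slack=6)
Line 3: ['problem', 'is', 'fire'] (min_width=15, slack=0)
Line 4: ['childhood'] (min_width=9, slack=6)
Line 5: ['version', 'stop', 'at'] (min_width=15, slack=0)
Line 6: ['cold', 'festival'] (min_width=13, slack=2)
Line 7: ['warm', 'yellow'] (min_width=11, slack=4)
Line 8: ['version', 'lion'] (min_width=12, slack=3)
Line 9: ['pepper', 'golden'] (min_width=13, slack=2)
Line 10: ['coffee', 'low', 'two'] (min_width=14, slack=1)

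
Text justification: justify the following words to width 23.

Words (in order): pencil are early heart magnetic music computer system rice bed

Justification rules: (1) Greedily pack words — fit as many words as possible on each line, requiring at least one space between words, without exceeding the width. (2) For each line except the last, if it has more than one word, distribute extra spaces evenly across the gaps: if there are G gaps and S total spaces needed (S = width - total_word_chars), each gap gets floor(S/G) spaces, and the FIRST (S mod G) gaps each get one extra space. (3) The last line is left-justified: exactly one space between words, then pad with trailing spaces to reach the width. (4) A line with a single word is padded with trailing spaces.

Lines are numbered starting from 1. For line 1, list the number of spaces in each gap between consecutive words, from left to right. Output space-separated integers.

Line 1: ['pencil', 'are', 'early', 'heart'] (min_width=22, slack=1)
Line 2: ['magnetic', 'music', 'computer'] (min_width=23, slack=0)
Line 3: ['system', 'rice', 'bed'] (min_width=15, slack=8)

Answer: 2 1 1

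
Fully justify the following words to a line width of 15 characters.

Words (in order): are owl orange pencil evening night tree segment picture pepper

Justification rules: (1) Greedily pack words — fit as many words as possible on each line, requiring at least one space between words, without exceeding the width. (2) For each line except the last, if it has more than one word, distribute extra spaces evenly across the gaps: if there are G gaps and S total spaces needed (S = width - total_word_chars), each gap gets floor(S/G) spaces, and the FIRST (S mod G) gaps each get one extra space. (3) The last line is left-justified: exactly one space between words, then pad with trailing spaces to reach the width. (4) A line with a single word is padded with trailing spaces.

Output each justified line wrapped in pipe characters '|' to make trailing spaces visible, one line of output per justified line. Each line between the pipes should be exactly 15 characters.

Answer: |are  owl orange|
|pencil  evening|
|night      tree|
|segment picture|
|pepper         |

Derivation:
Line 1: ['are', 'owl', 'orange'] (min_width=14, slack=1)
Line 2: ['pencil', 'evening'] (min_width=14, slack=1)
Line 3: ['night', 'tree'] (min_width=10, slack=5)
Line 4: ['segment', 'picture'] (min_width=15, slack=0)
Line 5: ['pepper'] (min_width=6, slack=9)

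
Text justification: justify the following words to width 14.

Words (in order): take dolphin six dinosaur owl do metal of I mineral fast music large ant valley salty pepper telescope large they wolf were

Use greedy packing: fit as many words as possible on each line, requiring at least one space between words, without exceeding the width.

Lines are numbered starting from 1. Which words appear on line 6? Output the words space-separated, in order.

Answer: large ant

Derivation:
Line 1: ['take', 'dolphin'] (min_width=12, slack=2)
Line 2: ['six', 'dinosaur'] (min_width=12, slack=2)
Line 3: ['owl', 'do', 'metal'] (min_width=12, slack=2)
Line 4: ['of', 'I', 'mineral'] (min_width=12, slack=2)
Line 5: ['fast', 'music'] (min_width=10, slack=4)
Line 6: ['large', 'ant'] (min_width=9, slack=5)
Line 7: ['valley', 'salty'] (min_width=12, slack=2)
Line 8: ['pepper'] (min_width=6, slack=8)
Line 9: ['telescope'] (min_width=9, slack=5)
Line 10: ['large', 'they'] (min_width=10, slack=4)
Line 11: ['wolf', 'were'] (min_width=9, slack=5)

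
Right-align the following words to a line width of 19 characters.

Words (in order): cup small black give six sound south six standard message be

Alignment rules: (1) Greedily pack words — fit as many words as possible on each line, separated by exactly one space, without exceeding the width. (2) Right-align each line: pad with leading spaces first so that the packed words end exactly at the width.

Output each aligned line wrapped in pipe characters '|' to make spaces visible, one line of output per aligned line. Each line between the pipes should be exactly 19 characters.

Answer: |    cup small black|
|     give six sound|
| south six standard|
|         message be|

Derivation:
Line 1: ['cup', 'small', 'black'] (min_width=15, slack=4)
Line 2: ['give', 'six', 'sound'] (min_width=14, slack=5)
Line 3: ['south', 'six', 'standard'] (min_width=18, slack=1)
Line 4: ['message', 'be'] (min_width=10, slack=9)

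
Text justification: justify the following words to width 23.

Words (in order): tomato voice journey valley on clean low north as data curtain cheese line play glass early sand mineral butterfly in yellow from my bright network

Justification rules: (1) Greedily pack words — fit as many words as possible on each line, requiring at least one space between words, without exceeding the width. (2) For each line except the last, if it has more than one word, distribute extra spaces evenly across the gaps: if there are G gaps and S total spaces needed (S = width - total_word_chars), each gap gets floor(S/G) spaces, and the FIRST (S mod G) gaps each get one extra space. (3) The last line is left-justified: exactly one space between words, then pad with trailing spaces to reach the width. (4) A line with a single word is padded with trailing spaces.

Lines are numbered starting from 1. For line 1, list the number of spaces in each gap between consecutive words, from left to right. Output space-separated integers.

Line 1: ['tomato', 'voice', 'journey'] (min_width=20, slack=3)
Line 2: ['valley', 'on', 'clean', 'low'] (min_width=19, slack=4)
Line 3: ['north', 'as', 'data', 'curtain'] (min_width=21, slack=2)
Line 4: ['cheese', 'line', 'play', 'glass'] (min_width=22, slack=1)
Line 5: ['early', 'sand', 'mineral'] (min_width=18, slack=5)
Line 6: ['butterfly', 'in', 'yellow'] (min_width=19, slack=4)
Line 7: ['from', 'my', 'bright', 'network'] (min_width=22, slack=1)

Answer: 3 2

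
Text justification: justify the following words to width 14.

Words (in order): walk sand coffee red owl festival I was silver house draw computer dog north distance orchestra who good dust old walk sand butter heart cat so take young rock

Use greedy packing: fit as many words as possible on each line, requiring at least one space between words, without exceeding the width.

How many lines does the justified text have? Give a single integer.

Answer: 13

Derivation:
Line 1: ['walk', 'sand'] (min_width=9, slack=5)
Line 2: ['coffee', 'red', 'owl'] (min_width=14, slack=0)
Line 3: ['festival', 'I', 'was'] (min_width=14, slack=0)
Line 4: ['silver', 'house'] (min_width=12, slack=2)
Line 5: ['draw', 'computer'] (min_width=13, slack=1)
Line 6: ['dog', 'north'] (min_width=9, slack=5)
Line 7: ['distance'] (min_width=8, slack=6)
Line 8: ['orchestra', 'who'] (min_width=13, slack=1)
Line 9: ['good', 'dust', 'old'] (min_width=13, slack=1)
Line 10: ['walk', 'sand'] (min_width=9, slack=5)
Line 11: ['butter', 'heart'] (min_width=12, slack=2)
Line 12: ['cat', 'so', 'take'] (min_width=11, slack=3)
Line 13: ['young', 'rock'] (min_width=10, slack=4)
Total lines: 13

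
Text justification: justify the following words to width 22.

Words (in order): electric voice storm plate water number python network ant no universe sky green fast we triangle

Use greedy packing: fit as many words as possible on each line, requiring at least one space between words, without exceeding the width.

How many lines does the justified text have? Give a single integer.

Line 1: ['electric', 'voice', 'storm'] (min_width=20, slack=2)
Line 2: ['plate', 'water', 'number'] (min_width=18, slack=4)
Line 3: ['python', 'network', 'ant', 'no'] (min_width=21, slack=1)
Line 4: ['universe', 'sky', 'green'] (min_width=18, slack=4)
Line 5: ['fast', 'we', 'triangle'] (min_width=16, slack=6)
Total lines: 5

Answer: 5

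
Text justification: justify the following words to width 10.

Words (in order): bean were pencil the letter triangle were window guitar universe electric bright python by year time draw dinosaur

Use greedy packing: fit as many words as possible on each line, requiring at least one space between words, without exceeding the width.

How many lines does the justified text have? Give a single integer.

Line 1: ['bean', 'were'] (min_width=9, slack=1)
Line 2: ['pencil', 'the'] (min_width=10, slack=0)
Line 3: ['letter'] (min_width=6, slack=4)
Line 4: ['triangle'] (min_width=8, slack=2)
Line 5: ['were'] (min_width=4, slack=6)
Line 6: ['window'] (min_width=6, slack=4)
Line 7: ['guitar'] (min_width=6, slack=4)
Line 8: ['universe'] (min_width=8, slack=2)
Line 9: ['electric'] (min_width=8, slack=2)
Line 10: ['bright'] (min_width=6, slack=4)
Line 11: ['python', 'by'] (min_width=9, slack=1)
Line 12: ['year', 'time'] (min_width=9, slack=1)
Line 13: ['draw'] (min_width=4, slack=6)
Line 14: ['dinosaur'] (min_width=8, slack=2)
Total lines: 14

Answer: 14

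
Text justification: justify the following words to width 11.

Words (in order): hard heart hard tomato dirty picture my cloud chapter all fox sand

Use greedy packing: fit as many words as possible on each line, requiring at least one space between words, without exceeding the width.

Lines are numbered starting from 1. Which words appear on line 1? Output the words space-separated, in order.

Line 1: ['hard', 'heart'] (min_width=10, slack=1)
Line 2: ['hard', 'tomato'] (min_width=11, slack=0)
Line 3: ['dirty'] (min_width=5, slack=6)
Line 4: ['picture', 'my'] (min_width=10, slack=1)
Line 5: ['cloud'] (min_width=5, slack=6)
Line 6: ['chapter', 'all'] (min_width=11, slack=0)
Line 7: ['fox', 'sand'] (min_width=8, slack=3)

Answer: hard heart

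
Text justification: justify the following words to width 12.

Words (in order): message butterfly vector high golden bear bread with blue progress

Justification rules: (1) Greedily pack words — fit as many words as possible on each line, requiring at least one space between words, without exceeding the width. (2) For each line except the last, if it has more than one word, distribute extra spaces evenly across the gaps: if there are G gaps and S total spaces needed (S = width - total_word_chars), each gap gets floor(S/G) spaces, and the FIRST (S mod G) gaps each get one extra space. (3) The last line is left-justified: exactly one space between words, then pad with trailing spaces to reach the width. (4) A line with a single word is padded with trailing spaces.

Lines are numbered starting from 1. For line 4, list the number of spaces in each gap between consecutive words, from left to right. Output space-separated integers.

Answer: 2

Derivation:
Line 1: ['message'] (min_width=7, slack=5)
Line 2: ['butterfly'] (min_width=9, slack=3)
Line 3: ['vector', 'high'] (min_width=11, slack=1)
Line 4: ['golden', 'bear'] (min_width=11, slack=1)
Line 5: ['bread', 'with'] (min_width=10, slack=2)
Line 6: ['blue'] (min_width=4, slack=8)
Line 7: ['progress'] (min_width=8, slack=4)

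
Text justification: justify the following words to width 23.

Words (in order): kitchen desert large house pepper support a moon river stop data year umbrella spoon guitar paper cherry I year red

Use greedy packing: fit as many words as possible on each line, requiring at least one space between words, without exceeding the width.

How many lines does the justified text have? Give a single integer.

Line 1: ['kitchen', 'desert', 'large'] (min_width=20, slack=3)
Line 2: ['house', 'pepper', 'support', 'a'] (min_width=22, slack=1)
Line 3: ['moon', 'river', 'stop', 'data'] (min_width=20, slack=3)
Line 4: ['year', 'umbrella', 'spoon'] (min_width=19, slack=4)
Line 5: ['guitar', 'paper', 'cherry', 'I'] (min_width=21, slack=2)
Line 6: ['year', 'red'] (min_width=8, slack=15)
Total lines: 6

Answer: 6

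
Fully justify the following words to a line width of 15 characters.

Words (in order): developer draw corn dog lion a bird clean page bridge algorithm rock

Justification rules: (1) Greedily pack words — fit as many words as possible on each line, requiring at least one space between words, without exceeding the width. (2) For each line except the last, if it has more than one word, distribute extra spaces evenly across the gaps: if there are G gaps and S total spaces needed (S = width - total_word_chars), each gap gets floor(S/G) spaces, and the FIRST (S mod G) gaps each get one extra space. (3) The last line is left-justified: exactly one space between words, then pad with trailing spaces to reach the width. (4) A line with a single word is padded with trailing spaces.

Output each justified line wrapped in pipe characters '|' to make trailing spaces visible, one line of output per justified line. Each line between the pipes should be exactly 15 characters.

Line 1: ['developer', 'draw'] (min_width=14, slack=1)
Line 2: ['corn', 'dog', 'lion', 'a'] (min_width=15, slack=0)
Line 3: ['bird', 'clean', 'page'] (min_width=15, slack=0)
Line 4: ['bridge'] (min_width=6, slack=9)
Line 5: ['algorithm', 'rock'] (min_width=14, slack=1)

Answer: |developer  draw|
|corn dog lion a|
|bird clean page|
|bridge         |
|algorithm rock |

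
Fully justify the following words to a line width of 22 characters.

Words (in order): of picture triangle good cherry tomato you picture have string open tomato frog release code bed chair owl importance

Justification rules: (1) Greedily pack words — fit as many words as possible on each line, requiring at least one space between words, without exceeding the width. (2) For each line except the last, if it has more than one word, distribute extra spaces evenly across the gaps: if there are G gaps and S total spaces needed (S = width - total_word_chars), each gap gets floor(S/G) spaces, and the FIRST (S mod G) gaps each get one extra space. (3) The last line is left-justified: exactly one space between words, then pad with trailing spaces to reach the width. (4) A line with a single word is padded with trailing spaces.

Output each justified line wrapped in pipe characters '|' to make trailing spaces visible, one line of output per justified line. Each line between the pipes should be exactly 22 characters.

Line 1: ['of', 'picture', 'triangle'] (min_width=19, slack=3)
Line 2: ['good', 'cherry', 'tomato', 'you'] (min_width=22, slack=0)
Line 3: ['picture', 'have', 'string'] (min_width=19, slack=3)
Line 4: ['open', 'tomato', 'frog'] (min_width=16, slack=6)
Line 5: ['release', 'code', 'bed', 'chair'] (min_width=22, slack=0)
Line 6: ['owl', 'importance'] (min_width=14, slack=8)

Answer: |of   picture  triangle|
|good cherry tomato you|
|picture   have  string|
|open    tomato    frog|
|release code bed chair|
|owl importance        |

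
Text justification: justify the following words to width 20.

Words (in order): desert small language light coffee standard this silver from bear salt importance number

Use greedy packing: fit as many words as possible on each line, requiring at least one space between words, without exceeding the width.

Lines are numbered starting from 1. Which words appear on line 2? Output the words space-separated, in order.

Answer: language light

Derivation:
Line 1: ['desert', 'small'] (min_width=12, slack=8)
Line 2: ['language', 'light'] (min_width=14, slack=6)
Line 3: ['coffee', 'standard', 'this'] (min_width=20, slack=0)
Line 4: ['silver', 'from', 'bear'] (min_width=16, slack=4)
Line 5: ['salt', 'importance'] (min_width=15, slack=5)
Line 6: ['number'] (min_width=6, slack=14)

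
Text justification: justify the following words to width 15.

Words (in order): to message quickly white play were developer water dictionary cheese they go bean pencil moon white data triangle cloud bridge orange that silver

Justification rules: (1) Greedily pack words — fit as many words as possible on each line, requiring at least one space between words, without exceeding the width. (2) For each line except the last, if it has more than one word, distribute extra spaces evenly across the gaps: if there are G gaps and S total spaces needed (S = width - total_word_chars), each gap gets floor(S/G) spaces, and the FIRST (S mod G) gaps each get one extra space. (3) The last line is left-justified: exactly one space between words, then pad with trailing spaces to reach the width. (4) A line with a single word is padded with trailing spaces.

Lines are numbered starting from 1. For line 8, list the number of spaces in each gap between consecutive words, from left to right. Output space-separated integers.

Line 1: ['to', 'message'] (min_width=10, slack=5)
Line 2: ['quickly', 'white'] (min_width=13, slack=2)
Line 3: ['play', 'were'] (min_width=9, slack=6)
Line 4: ['developer', 'water'] (min_width=15, slack=0)
Line 5: ['dictionary'] (min_width=10, slack=5)
Line 6: ['cheese', 'they', 'go'] (min_width=14, slack=1)
Line 7: ['bean', 'pencil'] (min_width=11, slack=4)
Line 8: ['moon', 'white', 'data'] (min_width=15, slack=0)
Line 9: ['triangle', 'cloud'] (min_width=14, slack=1)
Line 10: ['bridge', 'orange'] (min_width=13, slack=2)
Line 11: ['that', 'silver'] (min_width=11, slack=4)

Answer: 1 1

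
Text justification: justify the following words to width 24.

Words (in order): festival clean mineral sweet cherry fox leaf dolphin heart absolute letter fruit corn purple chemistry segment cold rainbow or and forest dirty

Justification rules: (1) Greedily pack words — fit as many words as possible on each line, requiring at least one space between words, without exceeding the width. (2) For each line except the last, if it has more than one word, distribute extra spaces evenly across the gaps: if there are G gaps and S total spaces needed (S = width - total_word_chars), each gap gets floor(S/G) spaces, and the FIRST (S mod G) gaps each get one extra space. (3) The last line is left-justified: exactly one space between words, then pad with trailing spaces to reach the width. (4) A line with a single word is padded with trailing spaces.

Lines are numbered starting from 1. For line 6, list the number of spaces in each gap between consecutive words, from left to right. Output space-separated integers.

Answer: 2 2 2

Derivation:
Line 1: ['festival', 'clean', 'mineral'] (min_width=22, slack=2)
Line 2: ['sweet', 'cherry', 'fox', 'leaf'] (min_width=21, slack=3)
Line 3: ['dolphin', 'heart', 'absolute'] (min_width=22, slack=2)
Line 4: ['letter', 'fruit', 'corn', 'purple'] (min_width=24, slack=0)
Line 5: ['chemistry', 'segment', 'cold'] (min_width=22, slack=2)
Line 6: ['rainbow', 'or', 'and', 'forest'] (min_width=21, slack=3)
Line 7: ['dirty'] (min_width=5, slack=19)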